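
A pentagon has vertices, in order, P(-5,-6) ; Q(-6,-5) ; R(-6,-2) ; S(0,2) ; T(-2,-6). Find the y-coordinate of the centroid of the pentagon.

Apply Gauss's area formula. First the cross-terms c_i = x_i·y_{i+1} − x_{i+1}·y_i:
  -11, -18, -12, 4, -18  ⇒  2A = -55, A = -27.5.
Then Σ (y_i + y_{i+1})·c_i = 447, so ȳ = 447 / (6·(-27.5)) = -149/55.

-149/55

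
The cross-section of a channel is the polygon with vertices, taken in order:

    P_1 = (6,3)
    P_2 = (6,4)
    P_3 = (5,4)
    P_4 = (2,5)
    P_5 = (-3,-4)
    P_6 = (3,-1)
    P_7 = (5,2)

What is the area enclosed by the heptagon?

Apply Gauss's area formula: 2A = Σ (x_i·y_{i+1} − x_{i+1}·y_i), indices taken mod 7.
P_1→P_2: (6)(4) − (6)(3) = 6
P_2→P_3: (6)(4) − (5)(4) = 4
P_3→P_4: (5)(5) − (2)(4) = 17
P_4→P_5: (2)(-4) − (-3)(5) = 7
P_5→P_6: (-3)(-1) − (3)(-4) = 15
P_6→P_7: (3)(2) − (5)(-1) = 11
P_7→P_1: (5)(3) − (6)(2) = 3
Σ = 63
Area = |Σ|/2 = 31.5.

31.5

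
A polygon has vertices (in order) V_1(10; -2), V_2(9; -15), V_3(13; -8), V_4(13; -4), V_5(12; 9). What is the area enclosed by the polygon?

47

V_1→V_2: (10)(-15) − (9)(-2) = -132
V_2→V_3: (9)(-8) − (13)(-15) = 123
V_3→V_4: (13)(-4) − (13)(-8) = 52
V_4→V_5: (13)(9) − (12)(-4) = 165
V_5→V_1: (12)(-2) − (10)(9) = -114
Σ = 94
Area = |Σ|/2 = 47.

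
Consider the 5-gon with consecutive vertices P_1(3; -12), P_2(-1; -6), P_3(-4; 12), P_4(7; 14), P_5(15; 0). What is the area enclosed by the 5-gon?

298

Σ = (-30) + (-36) + (-140) + (-210) + (-180) = -596
Area = |Σ|/2 = 298.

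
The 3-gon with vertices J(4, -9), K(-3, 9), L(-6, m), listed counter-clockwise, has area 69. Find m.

-3

The doubled signed area Σ (x_i y_{i+1} − x_{i+1} y_i) is linear in m.
With m=0 it equals 117; the coefficient of m is -7 (from the two edges through L).
So -7·m + 117 = 2·69 = 138 ⇒ m = -3.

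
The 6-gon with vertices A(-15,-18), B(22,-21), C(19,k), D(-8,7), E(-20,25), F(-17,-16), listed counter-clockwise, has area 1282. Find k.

19

The doubled signed area Σ (x_i y_{i+1} − x_{i+1} y_i) is linear in k.
With k=0 it equals 1994; the coefficient of k is 30 (from the two edges through C).
So 30·k + 1994 = 2·1282 = 2564 ⇒ k = 19.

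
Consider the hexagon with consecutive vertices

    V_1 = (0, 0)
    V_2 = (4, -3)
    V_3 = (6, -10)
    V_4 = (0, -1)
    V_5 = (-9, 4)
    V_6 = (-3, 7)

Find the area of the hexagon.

44

Cross-terms: 0, -22, -6, -9, -51, 0  ⇒  Σ = -88
Area = |Σ|/2 = 44.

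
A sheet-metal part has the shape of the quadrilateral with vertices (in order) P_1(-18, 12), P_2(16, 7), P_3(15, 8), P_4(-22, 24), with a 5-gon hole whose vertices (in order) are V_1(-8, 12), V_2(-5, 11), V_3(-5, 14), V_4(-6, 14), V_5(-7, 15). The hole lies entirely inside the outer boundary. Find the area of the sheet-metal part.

Outer boundary:
Apply the shoelace (surveyor's) formula: 2A = Σ (x_i·y_{i+1} − x_{i+1}·y_i), indices taken mod 4.
Cross-terms: -318, 23, 536, 168  ⇒  Σ = 409
Area = |Σ|/2 = 204.5.
Hole:
Apply Gauss's area formula: 2A = Σ (x_i·y_{i+1} − x_{i+1}·y_i), indices taken mod 5.
Cross-terms: -28, -15, 14, 8, 36  ⇒  Σ = 15
Area = |Σ|/2 = 7.5.
Net area = 204.5 − 7.5 = 197.

197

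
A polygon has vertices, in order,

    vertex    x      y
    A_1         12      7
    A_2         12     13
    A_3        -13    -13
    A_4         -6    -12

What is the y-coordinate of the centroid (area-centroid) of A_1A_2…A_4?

-68/53

Apply the shoelace formula. First the cross-terms c_i = x_i·y_{i+1} − x_{i+1}·y_i:
  72, 13, 78, 102  ⇒  2A = 265, A = 132.5.
Then Σ (y_i + y_{i+1})·c_i = -1020, so ȳ = -1020 / (6·132.5) = -68/53.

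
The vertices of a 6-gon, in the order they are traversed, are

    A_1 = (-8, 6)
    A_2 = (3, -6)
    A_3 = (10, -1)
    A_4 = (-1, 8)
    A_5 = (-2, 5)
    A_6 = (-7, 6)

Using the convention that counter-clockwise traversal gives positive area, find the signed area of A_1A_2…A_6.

A_1→A_2: (-8)(-6) − (3)(6) = 30
A_2→A_3: (3)(-1) − (10)(-6) = 57
A_3→A_4: (10)(8) − (-1)(-1) = 79
A_4→A_5: (-1)(5) − (-2)(8) = 11
A_5→A_6: (-2)(6) − (-7)(5) = 23
A_6→A_1: (-7)(6) − (-8)(6) = 6
Σ = 206
Signed area = Σ/2 = 103 (positive ⇒ counter-clockwise traversal).

103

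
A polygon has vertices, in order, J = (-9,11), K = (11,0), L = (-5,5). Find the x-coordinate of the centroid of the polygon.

-1

Apply the surveyor's formula. First the cross-terms c_i = x_i·y_{i+1} − x_{i+1}·y_i:
  -121, 55, -10  ⇒  2A = -76, A = -38.
Then Σ (x_i + x_{i+1})·c_i = 228, so x̄ = 228 / (6·(-38)) = -1.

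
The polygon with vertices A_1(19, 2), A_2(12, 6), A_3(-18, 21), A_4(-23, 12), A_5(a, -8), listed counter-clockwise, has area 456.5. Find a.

Write out the shoelace sum; only the two edges meeting at A_5 involve a:
2·Area = [((-23)·(-8) − a·12) + (a·2 − 19·(-8))] + 717
       = -10·a + 1053 = 913
⇒ a = 14.

14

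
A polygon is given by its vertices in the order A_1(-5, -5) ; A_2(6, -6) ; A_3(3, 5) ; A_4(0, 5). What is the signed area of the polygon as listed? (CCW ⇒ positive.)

Apply the surveyor's formula: 2A = Σ (x_i·y_{i+1} − x_{i+1}·y_i), indices taken mod 4.
Σ = (60) + (48) + (15) + (25) = 148
Signed area = Σ/2 = 74 (positive ⇒ counter-clockwise traversal).

74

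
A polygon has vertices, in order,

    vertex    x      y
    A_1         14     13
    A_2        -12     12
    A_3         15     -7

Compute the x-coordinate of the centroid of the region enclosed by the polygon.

Apply the shoelace formula. First the cross-terms c_i = x_i·y_{i+1} − x_{i+1}·y_i:
  324, -96, 293  ⇒  2A = 521, A = 260.5.
Then Σ (x_i + x_{i+1})·c_i = 8857, so x̄ = 8857 / (6·260.5) = 17/3.

17/3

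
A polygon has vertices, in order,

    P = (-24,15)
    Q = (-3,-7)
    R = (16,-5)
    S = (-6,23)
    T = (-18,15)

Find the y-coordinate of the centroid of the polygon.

591/91

Apply the shoelace (surveyor's) formula. First the cross-terms c_i = x_i·y_{i+1} − x_{i+1}·y_i:
  213, 127, 338, 324, 90  ⇒  2A = 1092, A = 546.
Then Σ (y_i + y_{i+1})·c_i = 21276, so ȳ = 21276 / (6·546) = 591/91.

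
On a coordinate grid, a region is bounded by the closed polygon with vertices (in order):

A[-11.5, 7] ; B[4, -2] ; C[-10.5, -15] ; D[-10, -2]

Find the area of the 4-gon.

154

Apply Gauss's area formula: 2A = Σ (x_i·y_{i+1} − x_{i+1}·y_i), indices taken mod 4.
A→B: (-11.5)(-2) − (4)(7) = -5
B→C: (4)(-15) − (-10.5)(-2) = -81
C→D: (-10.5)(-2) − (-10)(-15) = -129
D→A: (-10)(7) − (-11.5)(-2) = -93
Σ = -308
Area = |Σ|/2 = 154.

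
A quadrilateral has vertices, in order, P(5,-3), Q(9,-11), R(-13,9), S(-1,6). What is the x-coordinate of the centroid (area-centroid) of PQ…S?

Apply the shoelace formula. First the cross-terms c_i = x_i·y_{i+1} − x_{i+1}·y_i:
  -28, -62, -69, -27  ⇒  2A = -186, A = -93.
Then Σ (x_i + x_{i+1})·c_i = 714, so x̄ = 714 / (6·(-93)) = -119/93.

-119/93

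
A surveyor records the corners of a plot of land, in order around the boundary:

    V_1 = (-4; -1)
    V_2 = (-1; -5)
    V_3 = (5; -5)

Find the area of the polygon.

12

Apply the shoelace (surveyor's) formula: 2A = Σ (x_i·y_{i+1} − x_{i+1}·y_i), indices taken mod 3.
Cross-terms: 19, 30, -25  ⇒  Σ = 24
Area = |Σ|/2 = 12.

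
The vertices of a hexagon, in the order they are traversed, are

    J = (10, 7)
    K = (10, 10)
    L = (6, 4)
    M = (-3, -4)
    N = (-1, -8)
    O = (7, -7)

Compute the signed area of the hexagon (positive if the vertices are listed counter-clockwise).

100

Apply the shoelace (surveyor's) formula: 2A = Σ (x_i·y_{i+1} − x_{i+1}·y_i), indices taken mod 6.
Σ = (30) + (-20) + (-12) + (20) + (63) + (119) = 200
Signed area = Σ/2 = 100 (positive ⇒ counter-clockwise traversal).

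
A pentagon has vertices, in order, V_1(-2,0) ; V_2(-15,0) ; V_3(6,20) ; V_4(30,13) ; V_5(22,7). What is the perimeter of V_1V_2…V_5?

|V_1V_2| = √((-13)² + (0)²) = √169 = 13
|V_2V_3| = √((21)² + (20)²) = √841 = 29
|V_3V_4| = √((24)² + (-7)²) = √625 = 25
|V_4V_5| = √((-8)² + (-6)²) = √100 = 10
|V_5V_1| = √((-24)² + (-7)²) = √625 = 25
Perimeter = 13 + 29 + 25 + 10 + 25 = 102.

102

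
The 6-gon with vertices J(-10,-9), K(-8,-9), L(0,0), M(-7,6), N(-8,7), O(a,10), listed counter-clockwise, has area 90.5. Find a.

-9

Write out the shoelace sum; only the two edges meeting at O involve a:
2·Area = [((-8)·10 − a·7) + (a·(-9) − (-10)·10)] + 17
       = -16·a + 37 = 181
⇒ a = -9.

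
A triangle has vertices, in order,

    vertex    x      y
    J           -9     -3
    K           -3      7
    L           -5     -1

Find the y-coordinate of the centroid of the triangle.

Apply the shoelace (surveyor's) formula. First the cross-terms c_i = x_i·y_{i+1} − x_{i+1}·y_i:
  -72, 38, 6  ⇒  2A = -28, A = -14.
Then Σ (y_i + y_{i+1})·c_i = -84, so ȳ = -84 / (6·(-14)) = 1.

1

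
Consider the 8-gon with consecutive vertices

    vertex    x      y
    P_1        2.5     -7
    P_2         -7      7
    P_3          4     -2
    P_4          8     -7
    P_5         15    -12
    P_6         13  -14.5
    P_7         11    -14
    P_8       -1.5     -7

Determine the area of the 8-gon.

Apply the shoelace formula: 2A = Σ (x_i·y_{i+1} − x_{i+1}·y_i), indices taken mod 8.
Σ = (-31.5) + (-14) + (-12) + (9) + (-61.5) + (-22.5) + (-98) + (28) = -202.5
Area = |Σ|/2 = 101.25.

101.25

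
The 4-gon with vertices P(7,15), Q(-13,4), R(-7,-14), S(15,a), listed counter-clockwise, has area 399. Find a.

5

The doubled signed area Σ (x_i y_{i+1} − x_{i+1} y_i) is linear in a.
With a=0 it equals 868; the coefficient of a is -14 (from the two edges through S).
So -14·a + 868 = 2·399 = 798 ⇒ a = 5.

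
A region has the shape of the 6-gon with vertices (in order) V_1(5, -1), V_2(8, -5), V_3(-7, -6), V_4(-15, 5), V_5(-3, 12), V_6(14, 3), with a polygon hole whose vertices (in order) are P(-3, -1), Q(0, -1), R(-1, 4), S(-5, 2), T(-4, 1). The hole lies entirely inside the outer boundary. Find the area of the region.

283

Outer boundary:
Σ = (-17) + (-83) + (-125) + (-165) + (-177) + (-29) = -596
Area = |Σ|/2 = 298.
Hole:
Cross-terms: 3, -1, 18, 3, 7  ⇒  Σ = 30
Area = |Σ|/2 = 15.
Net area = 298 − 15 = 283.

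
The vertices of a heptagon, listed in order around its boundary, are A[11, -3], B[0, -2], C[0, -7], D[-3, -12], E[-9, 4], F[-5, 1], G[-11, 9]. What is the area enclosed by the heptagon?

126

Σ = (-22) + (0) + (-21) + (-120) + (11) + (-34) + (-66) = -252
Area = |Σ|/2 = 126.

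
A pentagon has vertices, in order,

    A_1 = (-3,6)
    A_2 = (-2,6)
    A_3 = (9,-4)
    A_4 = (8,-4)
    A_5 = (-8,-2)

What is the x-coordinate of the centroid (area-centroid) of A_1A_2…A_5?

Apply the surveyor's formula. First the cross-terms c_i = x_i·y_{i+1} − x_{i+1}·y_i:
  -6, -46, -4, -48, -54  ⇒  2A = -158, A = -79.
Then Σ (x_i + x_{i+1})·c_i = 234, so x̄ = 234 / (6·(-79)) = -39/79.

-39/79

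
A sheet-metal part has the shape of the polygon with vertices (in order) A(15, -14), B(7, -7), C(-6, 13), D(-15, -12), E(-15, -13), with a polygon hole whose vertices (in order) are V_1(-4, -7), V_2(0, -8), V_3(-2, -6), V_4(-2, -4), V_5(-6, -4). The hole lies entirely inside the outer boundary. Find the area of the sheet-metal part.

Outer boundary:
Apply the shoelace formula: 2A = Σ (x_i·y_{i+1} − x_{i+1}·y_i), indices taken mod 5.
Σ = (-7) + (49) + (267) + (15) + (405) = 729
Area = |Σ|/2 = 364.5.
Hole:
Apply Gauss's area formula: 2A = Σ (x_i·y_{i+1} − x_{i+1}·y_i), indices taken mod 5.
Σ = (32) + (-16) + (-4) + (-16) + (26) = 22
Area = |Σ|/2 = 11.
Net area = 364.5 − 11 = 353.5.

353.5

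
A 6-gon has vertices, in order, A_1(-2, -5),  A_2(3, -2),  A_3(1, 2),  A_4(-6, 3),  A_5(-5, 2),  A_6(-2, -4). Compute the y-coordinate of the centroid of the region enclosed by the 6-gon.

Apply the shoelace (surveyor's) formula. First the cross-terms c_i = x_i·y_{i+1} − x_{i+1}·y_i:
  19, 8, 15, 3, 24, 2  ⇒  2A = 71, A = 35.5.
Then Σ (y_i + y_{i+1})·c_i = -109, so ȳ = -109 / (6·35.5) = -109/213.

-109/213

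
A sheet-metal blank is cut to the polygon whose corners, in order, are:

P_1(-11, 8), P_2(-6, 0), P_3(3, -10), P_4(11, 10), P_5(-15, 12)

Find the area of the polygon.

271

Apply the surveyor's formula: 2A = Σ (x_i·y_{i+1} − x_{i+1}·y_i), indices taken mod 5.
Σ = (48) + (60) + (140) + (282) + (12) = 542
Area = |Σ|/2 = 271.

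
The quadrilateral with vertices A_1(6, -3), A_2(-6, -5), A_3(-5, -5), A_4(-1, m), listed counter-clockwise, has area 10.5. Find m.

The doubled signed area Σ (x_i y_{i+1} − x_{i+1} y_i) is linear in m.
With m=0 it equals -45; the coefficient of m is -11 (from the two edges through A_4).
So -11·m + -45 = 2·10.5 = 21 ⇒ m = -6.

-6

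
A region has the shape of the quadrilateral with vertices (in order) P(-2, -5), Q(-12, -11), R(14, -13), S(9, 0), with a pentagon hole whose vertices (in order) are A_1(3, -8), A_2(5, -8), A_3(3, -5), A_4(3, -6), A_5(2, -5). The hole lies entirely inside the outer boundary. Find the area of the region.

168

Outer boundary:
P→Q: (-2)(-11) − (-12)(-5) = -38
Q→R: (-12)(-13) − (14)(-11) = 310
R→S: (14)(0) − (9)(-13) = 117
S→P: (9)(-5) − (-2)(0) = -45
Σ = 344
Area = |Σ|/2 = 172.
Hole:
Apply the surveyor's formula: 2A = Σ (x_i·y_{i+1} − x_{i+1}·y_i), indices taken mod 5.
Cross-terms: 16, -1, -3, -3, -1  ⇒  Σ = 8
Area = |Σ|/2 = 4.
Net area = 172 − 4 = 168.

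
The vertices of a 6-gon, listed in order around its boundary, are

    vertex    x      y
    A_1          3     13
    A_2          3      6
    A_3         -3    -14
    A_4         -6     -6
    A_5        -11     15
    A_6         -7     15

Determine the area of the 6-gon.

Apply the shoelace (surveyor's) formula: 2A = Σ (x_i·y_{i+1} − x_{i+1}·y_i), indices taken mod 6.
Σ = (-21) + (-24) + (-66) + (-156) + (-60) + (-136) = -463
Area = |Σ|/2 = 231.5.

231.5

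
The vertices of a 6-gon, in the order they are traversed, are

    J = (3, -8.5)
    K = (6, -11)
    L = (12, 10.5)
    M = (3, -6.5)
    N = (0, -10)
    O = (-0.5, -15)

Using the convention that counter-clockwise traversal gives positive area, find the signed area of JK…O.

Apply the shoelace (surveyor's) formula: 2A = Σ (x_i·y_{i+1} − x_{i+1}·y_i), indices taken mod 6.
Cross-terms: 18, 195, -109.5, -30, -5, 49.25  ⇒  Σ = 117.75
Signed area = Σ/2 = 58.875 (positive ⇒ counter-clockwise traversal).

58.875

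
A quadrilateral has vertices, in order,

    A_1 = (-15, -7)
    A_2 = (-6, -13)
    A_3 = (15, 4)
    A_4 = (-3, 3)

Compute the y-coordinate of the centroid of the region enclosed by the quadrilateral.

Apply the shoelace formula. First the cross-terms c_i = x_i·y_{i+1} − x_{i+1}·y_i:
  153, 171, 57, 66  ⇒  2A = 447, A = 223.5.
Then Σ (y_i + y_{i+1})·c_i = -4464, so ȳ = -4464 / (6·223.5) = -496/149.

-496/149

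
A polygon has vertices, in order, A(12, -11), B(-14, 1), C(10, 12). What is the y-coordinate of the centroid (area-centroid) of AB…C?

Apply the shoelace formula. First the cross-terms c_i = x_i·y_{i+1} − x_{i+1}·y_i:
  -142, -178, -254  ⇒  2A = -574, A = -287.
Then Σ (y_i + y_{i+1})·c_i = -1148, so ȳ = -1148 / (6·(-287)) = 2/3.

2/3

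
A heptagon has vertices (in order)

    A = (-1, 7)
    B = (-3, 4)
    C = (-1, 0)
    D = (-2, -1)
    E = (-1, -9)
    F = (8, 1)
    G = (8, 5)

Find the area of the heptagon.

Σ = (17) + (4) + (1) + (17) + (71) + (32) + (61) = 203
Area = |Σ|/2 = 101.5.

101.5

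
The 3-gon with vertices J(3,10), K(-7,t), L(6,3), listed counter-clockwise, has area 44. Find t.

Write out the shoelace sum; only the two edges meeting at K involve t:
2·Area = [(3·t − (-7)·10) + ((-7)·3 − 6·t)] + 51
       = -3·t + 100 = 88
⇒ t = 4.

4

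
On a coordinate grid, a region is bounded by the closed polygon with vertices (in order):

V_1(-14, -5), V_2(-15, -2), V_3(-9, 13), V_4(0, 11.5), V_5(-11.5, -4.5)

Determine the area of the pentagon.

118.375

Apply the shoelace (surveyor's) formula: 2A = Σ (x_i·y_{i+1} − x_{i+1}·y_i), indices taken mod 5.
Σ = (-47) + (-213) + (-103.5) + (132.25) + (-5.5) = -236.75
Area = |Σ|/2 = 118.375.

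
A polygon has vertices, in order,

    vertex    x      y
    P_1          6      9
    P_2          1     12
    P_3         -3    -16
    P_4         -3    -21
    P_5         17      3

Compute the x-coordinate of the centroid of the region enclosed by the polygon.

Apply the shoelace formula. First the cross-terms c_i = x_i·y_{i+1} − x_{i+1}·y_i:
  63, 20, 15, 348, 135  ⇒  2A = 581, A = 290.5.
Then Σ (x_i + x_{i+1})·c_i = 8288, so x̄ = 8288 / (6·290.5) = 1184/249.

1184/249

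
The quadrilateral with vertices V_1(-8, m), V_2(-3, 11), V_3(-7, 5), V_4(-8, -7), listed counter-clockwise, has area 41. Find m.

The doubled signed area Σ (x_i y_{i+1} − x_{i+1} y_i) is linear in m.
With m=0 it equals 7; the coefficient of m is -5 (from the two edges through V_1).
So -5·m + 7 = 2·41 = 82 ⇒ m = -15.

-15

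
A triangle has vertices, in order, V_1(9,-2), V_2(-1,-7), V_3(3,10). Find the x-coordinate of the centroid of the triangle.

Apply the surveyor's formula. First the cross-terms c_i = x_i·y_{i+1} − x_{i+1}·y_i:
  -65, 11, -96  ⇒  2A = -150, A = -75.
Then Σ (x_i + x_{i+1})·c_i = -1650, so x̄ = -1650 / (6·(-75)) = 11/3.

11/3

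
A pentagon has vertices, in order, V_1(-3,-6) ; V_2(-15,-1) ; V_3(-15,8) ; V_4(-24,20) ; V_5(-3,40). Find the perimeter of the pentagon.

112

|V_1V_2| = √((-12)² + (5)²) = √169 = 13
|V_2V_3| = √((0)² + (9)²) = √81 = 9
|V_3V_4| = √((-9)² + (12)²) = √225 = 15
|V_4V_5| = √((21)² + (20)²) = √841 = 29
|V_5V_1| = √((0)² + (-46)²) = √2116 = 46
Perimeter = 13 + 9 + 15 + 29 + 46 = 112.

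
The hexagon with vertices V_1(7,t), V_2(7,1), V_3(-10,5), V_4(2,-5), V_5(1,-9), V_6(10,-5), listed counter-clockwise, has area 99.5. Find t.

0

Write out the shoelace sum; only the two edges meeting at V_1 involve t:
2·Area = [(10·t − 7·(-5)) + (7·1 − 7·t)] + 157
       = 3·t + 199 = 199
⇒ t = 0.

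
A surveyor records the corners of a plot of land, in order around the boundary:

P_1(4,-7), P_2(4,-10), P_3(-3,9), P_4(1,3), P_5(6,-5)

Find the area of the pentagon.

34.5

Apply the shoelace formula: 2A = Σ (x_i·y_{i+1} − x_{i+1}·y_i), indices taken mod 5.
Σ = (-12) + (6) + (-18) + (-23) + (-22) = -69
Area = |Σ|/2 = 34.5.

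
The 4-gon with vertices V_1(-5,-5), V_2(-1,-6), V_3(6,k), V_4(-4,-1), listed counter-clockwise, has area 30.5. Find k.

Write out the shoelace sum; only the two edges meeting at V_3 involve k:
2·Area = [((-1)·k − 6·(-6)) + (6·(-1) − (-4)·k)] + 40
       = 3·k + 70 = 61
⇒ k = -3.

-3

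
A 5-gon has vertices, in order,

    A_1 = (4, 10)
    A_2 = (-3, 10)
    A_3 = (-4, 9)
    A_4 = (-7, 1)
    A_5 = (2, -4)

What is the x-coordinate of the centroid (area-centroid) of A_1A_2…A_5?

-146/153

Apply Gauss's area formula. First the cross-terms c_i = x_i·y_{i+1} − x_{i+1}·y_i:
  70, 13, 59, 26, 36  ⇒  2A = 204, A = 102.
Then Σ (x_i + x_{i+1})·c_i = -584, so x̄ = -584 / (6·102) = -146/153.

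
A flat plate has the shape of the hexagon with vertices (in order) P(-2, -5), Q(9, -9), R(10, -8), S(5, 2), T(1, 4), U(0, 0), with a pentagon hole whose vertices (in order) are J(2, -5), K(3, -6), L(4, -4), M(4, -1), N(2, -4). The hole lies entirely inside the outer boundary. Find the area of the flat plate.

Outer boundary:
Apply the shoelace formula: 2A = Σ (x_i·y_{i+1} − x_{i+1}·y_i), indices taken mod 6.
Σ = (63) + (18) + (60) + (18) + (0) + (0) = 159
Area = |Σ|/2 = 79.5.
Hole:
Apply the shoelace formula: 2A = Σ (x_i·y_{i+1} − x_{i+1}·y_i), indices taken mod 5.
J→K: (2)(-6) − (3)(-5) = 3
K→L: (3)(-4) − (4)(-6) = 12
L→M: (4)(-1) − (4)(-4) = 12
M→N: (4)(-4) − (2)(-1) = -14
N→J: (2)(-5) − (2)(-4) = -2
Σ = 11
Area = |Σ|/2 = 5.5.
Net area = 79.5 − 5.5 = 74.

74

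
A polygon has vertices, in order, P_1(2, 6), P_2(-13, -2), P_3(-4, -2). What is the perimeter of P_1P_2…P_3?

36

|P_1P_2| = √((-15)² + (-8)²) = √289 = 17
|P_2P_3| = √((9)² + (0)²) = √81 = 9
|P_3P_1| = √((6)² + (8)²) = √100 = 10
Perimeter = 17 + 9 + 10 = 36.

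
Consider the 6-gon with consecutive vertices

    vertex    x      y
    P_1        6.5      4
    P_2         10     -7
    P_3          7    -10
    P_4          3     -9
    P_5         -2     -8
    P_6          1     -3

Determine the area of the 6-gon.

87

Apply the shoelace formula: 2A = Σ (x_i·y_{i+1} − x_{i+1}·y_i), indices taken mod 6.
Σ = (-85.5) + (-51) + (-33) + (-42) + (14) + (23.5) = -174
Area = |Σ|/2 = 87.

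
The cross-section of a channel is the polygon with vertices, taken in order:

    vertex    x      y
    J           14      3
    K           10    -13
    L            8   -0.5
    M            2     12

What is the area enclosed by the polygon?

89

Apply the shoelace formula: 2A = Σ (x_i·y_{i+1} − x_{i+1}·y_i), indices taken mod 4.
J→K: (14)(-13) − (10)(3) = -212
K→L: (10)(-0.5) − (8)(-13) = 99
L→M: (8)(12) − (2)(-0.5) = 97
M→J: (2)(3) − (14)(12) = -162
Σ = -178
Area = |Σ|/2 = 89.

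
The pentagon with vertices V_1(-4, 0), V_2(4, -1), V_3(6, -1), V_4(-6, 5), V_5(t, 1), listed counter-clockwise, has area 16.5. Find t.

-1

The doubled signed area Σ (x_i y_{i+1} − x_{i+1} y_i) is linear in t.
With t=0 it equals 28; the coefficient of t is -5 (from the two edges through V_5).
So -5·t + 28 = 2·16.5 = 33 ⇒ t = -1.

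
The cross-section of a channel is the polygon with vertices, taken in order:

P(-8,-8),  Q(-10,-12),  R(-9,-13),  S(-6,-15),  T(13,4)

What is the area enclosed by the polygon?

Σ = (16) + (22) + (57) + (171) + (-72) = 194
Area = |Σ|/2 = 97.

97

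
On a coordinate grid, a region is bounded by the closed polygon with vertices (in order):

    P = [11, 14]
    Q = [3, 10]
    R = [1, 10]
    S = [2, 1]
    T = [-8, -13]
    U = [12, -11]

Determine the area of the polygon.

292

Apply the shoelace formula: 2A = Σ (x_i·y_{i+1} − x_{i+1}·y_i), indices taken mod 6.
Σ = (68) + (20) + (-19) + (-18) + (244) + (289) = 584
Area = |Σ|/2 = 292.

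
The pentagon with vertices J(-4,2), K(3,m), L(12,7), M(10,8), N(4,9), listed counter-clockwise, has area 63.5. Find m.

Write out the shoelace sum; only the two edges meeting at K involve m:
2·Area = [((-4)·m − 3·2) + (3·7 − 12·m)] + 128
       = -16·m + 143 = 127
⇒ m = 1.

1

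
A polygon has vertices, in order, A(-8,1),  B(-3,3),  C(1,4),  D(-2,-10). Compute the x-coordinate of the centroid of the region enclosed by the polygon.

Apply the shoelace formula. First the cross-terms c_i = x_i·y_{i+1} − x_{i+1}·y_i:
  -21, -15, -2, -82  ⇒  2A = -120, A = -60.
Then Σ (x_i + x_{i+1})·c_i = 1083, so x̄ = 1083 / (6·(-60)) = -361/120.

-361/120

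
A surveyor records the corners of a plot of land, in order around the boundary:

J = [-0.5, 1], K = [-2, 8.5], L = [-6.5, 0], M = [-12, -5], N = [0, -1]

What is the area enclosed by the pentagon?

Apply the surveyor's formula: 2A = Σ (x_i·y_{i+1} − x_{i+1}·y_i), indices taken mod 5.
Cross-terms: -2.25, 55.25, 32.5, 12, -0.5  ⇒  Σ = 97
Area = |Σ|/2 = 48.5.

48.5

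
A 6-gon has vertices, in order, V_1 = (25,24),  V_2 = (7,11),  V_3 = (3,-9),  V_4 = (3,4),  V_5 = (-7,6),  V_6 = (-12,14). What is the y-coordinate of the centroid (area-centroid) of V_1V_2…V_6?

3491/284

Apply the shoelace (surveyor's) formula. First the cross-terms c_i = x_i·y_{i+1} − x_{i+1}·y_i:
  107, -96, 39, 46, -26, -638  ⇒  2A = -568, A = -284.
Then Σ (y_i + y_{i+1})·c_i = -20946, so ȳ = -20946 / (6·(-284)) = 3491/284.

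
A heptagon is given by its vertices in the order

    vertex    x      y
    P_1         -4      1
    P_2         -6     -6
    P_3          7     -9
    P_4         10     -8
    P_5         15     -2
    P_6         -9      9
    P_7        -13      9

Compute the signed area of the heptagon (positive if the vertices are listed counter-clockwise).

Apply Gauss's area formula: 2A = Σ (x_i·y_{i+1} − x_{i+1}·y_i), indices taken mod 7.
Σ = (30) + (96) + (34) + (100) + (117) + (36) + (23) = 436
Signed area = Σ/2 = 218 (positive ⇒ counter-clockwise traversal).

218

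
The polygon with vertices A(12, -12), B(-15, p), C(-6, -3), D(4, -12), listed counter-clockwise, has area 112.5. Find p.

10

The doubled signed area Σ (x_i y_{i+1} − x_{i+1} y_i) is linear in p.
With p=0 it equals 45; the coefficient of p is 18 (from the two edges through B).
So 18·p + 45 = 2·112.5 = 225 ⇒ p = 10.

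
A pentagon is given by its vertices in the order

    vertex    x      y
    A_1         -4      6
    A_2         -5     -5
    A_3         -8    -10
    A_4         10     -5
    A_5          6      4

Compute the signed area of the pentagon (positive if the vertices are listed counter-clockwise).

Cross-terms: 50, 10, 140, 70, 52  ⇒  Σ = 322
Signed area = Σ/2 = 161 (positive ⇒ counter-clockwise traversal).

161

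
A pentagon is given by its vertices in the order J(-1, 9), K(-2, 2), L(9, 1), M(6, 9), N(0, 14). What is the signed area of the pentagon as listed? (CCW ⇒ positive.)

Σ = (16) + (-20) + (75) + (84) + (14) = 169
Signed area = Σ/2 = 84.5 (positive ⇒ counter-clockwise traversal).

84.5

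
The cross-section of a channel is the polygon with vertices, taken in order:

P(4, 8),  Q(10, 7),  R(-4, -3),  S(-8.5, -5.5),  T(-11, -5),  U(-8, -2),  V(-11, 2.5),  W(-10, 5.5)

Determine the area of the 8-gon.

P→Q: (4)(7) − (10)(8) = -52
Q→R: (10)(-3) − (-4)(7) = -2
R→S: (-4)(-5.5) − (-8.5)(-3) = -3.5
S→T: (-8.5)(-5) − (-11)(-5.5) = -18
T→U: (-11)(-2) − (-8)(-5) = -18
U→V: (-8)(2.5) − (-11)(-2) = -42
V→W: (-11)(5.5) − (-10)(2.5) = -35.5
W→P: (-10)(8) − (4)(5.5) = -102
Σ = -273
Area = |Σ|/2 = 136.5.

136.5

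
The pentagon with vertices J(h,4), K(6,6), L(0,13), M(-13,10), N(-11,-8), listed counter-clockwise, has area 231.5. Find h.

Write out the shoelace sum; only the two edges meeting at J involve h:
2·Area = [((-11)·4 − h·(-8)) + (h·6 − 6·4)] + 461
       = 14·h + 393 = 463
⇒ h = 5.

5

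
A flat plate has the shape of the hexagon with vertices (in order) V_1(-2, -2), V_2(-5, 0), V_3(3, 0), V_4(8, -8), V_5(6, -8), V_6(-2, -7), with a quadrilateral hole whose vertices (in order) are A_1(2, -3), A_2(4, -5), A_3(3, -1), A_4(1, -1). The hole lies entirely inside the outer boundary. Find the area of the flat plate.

Outer boundary:
V_1→V_2: (-2)(0) − (-5)(-2) = -10
V_2→V_3: (-5)(0) − (3)(0) = 0
V_3→V_4: (3)(-8) − (8)(0) = -24
V_4→V_5: (8)(-8) − (6)(-8) = -16
V_5→V_6: (6)(-7) − (-2)(-8) = -58
V_6→V_1: (-2)(-2) − (-2)(-7) = -10
Σ = -118
Area = |Σ|/2 = 59.
Hole:
Σ = (2) + (11) + (-2) + (-1) = 10
Area = |Σ|/2 = 5.
Net area = 59 − 5 = 54.

54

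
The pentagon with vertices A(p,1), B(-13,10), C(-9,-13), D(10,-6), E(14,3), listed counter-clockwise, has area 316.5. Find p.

The doubled signed area Σ (x_i y_{i+1} − x_{i+1} y_i) is linear in p.
With p=0 it equals 584; the coefficient of p is 7 (from the two edges through A).
So 7·p + 584 = 2·316.5 = 633 ⇒ p = 7.

7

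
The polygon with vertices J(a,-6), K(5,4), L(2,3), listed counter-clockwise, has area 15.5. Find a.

6

Write out the shoelace sum; only the two edges meeting at J involve a:
2·Area = [(2·(-6) − a·3) + (a·4 − 5·(-6))] + 7
       = 1·a + 25 = 31
⇒ a = 6.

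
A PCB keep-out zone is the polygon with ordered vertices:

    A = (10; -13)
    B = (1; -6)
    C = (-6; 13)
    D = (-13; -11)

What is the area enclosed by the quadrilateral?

Apply the shoelace formula: 2A = Σ (x_i·y_{i+1} − x_{i+1}·y_i), indices taken mod 4.
A→B: (10)(-6) − (1)(-13) = -47
B→C: (1)(13) − (-6)(-6) = -23
C→D: (-6)(-11) − (-13)(13) = 235
D→A: (-13)(-13) − (10)(-11) = 279
Σ = 444
Area = |Σ|/2 = 222.

222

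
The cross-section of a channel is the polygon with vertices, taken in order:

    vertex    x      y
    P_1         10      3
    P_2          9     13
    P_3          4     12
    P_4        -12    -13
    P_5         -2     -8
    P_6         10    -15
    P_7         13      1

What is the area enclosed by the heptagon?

332.5

Apply Gauss's area formula: 2A = Σ (x_i·y_{i+1} − x_{i+1}·y_i), indices taken mod 7.
P_1→P_2: (10)(13) − (9)(3) = 103
P_2→P_3: (9)(12) − (4)(13) = 56
P_3→P_4: (4)(-13) − (-12)(12) = 92
P_4→P_5: (-12)(-8) − (-2)(-13) = 70
P_5→P_6: (-2)(-15) − (10)(-8) = 110
P_6→P_7: (10)(1) − (13)(-15) = 205
P_7→P_1: (13)(3) − (10)(1) = 29
Σ = 665
Area = |Σ|/2 = 332.5.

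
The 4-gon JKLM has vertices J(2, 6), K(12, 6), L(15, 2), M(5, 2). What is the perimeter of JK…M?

|JK| = √((10)² + (0)²) = √100 = 10
|KL| = √((3)² + (-4)²) = √25 = 5
|LM| = √((-10)² + (0)²) = √100 = 10
|MJ| = √((-3)² + (4)²) = √25 = 5
Perimeter = 10 + 5 + 10 + 5 = 30.

30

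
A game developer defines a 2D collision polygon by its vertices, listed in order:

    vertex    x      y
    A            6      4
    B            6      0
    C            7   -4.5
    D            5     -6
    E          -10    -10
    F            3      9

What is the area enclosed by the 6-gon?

141.25

Apply Gauss's area formula: 2A = Σ (x_i·y_{i+1} − x_{i+1}·y_i), indices taken mod 6.
Σ = (-24) + (-27) + (-19.5) + (-110) + (-60) + (-42) = -282.5
Area = |Σ|/2 = 141.25.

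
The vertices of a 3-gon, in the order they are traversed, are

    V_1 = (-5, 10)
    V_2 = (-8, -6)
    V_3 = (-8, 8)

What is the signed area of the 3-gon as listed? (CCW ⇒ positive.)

Σ = (110) + (-112) + (-40) = -42
Signed area = Σ/2 = -21 (negative ⇒ clockwise traversal).

-21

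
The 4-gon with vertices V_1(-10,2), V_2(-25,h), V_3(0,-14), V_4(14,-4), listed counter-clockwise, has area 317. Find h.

-5

Write out the shoelace sum; only the two edges meeting at V_2 involve h:
2·Area = [((-10)·h − (-25)·2) + ((-25)·(-14) − 0·h)] + 184
       = -10·h + 584 = 634
⇒ h = -5.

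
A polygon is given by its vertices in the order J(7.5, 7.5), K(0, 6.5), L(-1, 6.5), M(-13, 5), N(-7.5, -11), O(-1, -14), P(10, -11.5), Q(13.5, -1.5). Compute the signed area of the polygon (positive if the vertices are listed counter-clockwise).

406.75

Apply the surveyor's formula: 2A = Σ (x_i·y_{i+1} − x_{i+1}·y_i), indices taken mod 8.
Σ = (48.75) + (6.5) + (79.5) + (180.5) + (94) + (151.5) + (140.25) + (112.5) = 813.5
Signed area = Σ/2 = 406.75 (positive ⇒ counter-clockwise traversal).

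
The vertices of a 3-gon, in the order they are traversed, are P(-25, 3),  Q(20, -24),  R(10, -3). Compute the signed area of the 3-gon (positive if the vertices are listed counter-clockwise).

Cross-terms: 540, 180, -45  ⇒  Σ = 675
Signed area = Σ/2 = 337.5 (positive ⇒ counter-clockwise traversal).

337.5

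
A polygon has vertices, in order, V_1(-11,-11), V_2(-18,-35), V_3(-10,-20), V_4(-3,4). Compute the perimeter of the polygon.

|V_1V_2| = √((-7)² + (-24)²) = √625 = 25
|V_2V_3| = √((8)² + (15)²) = √289 = 17
|V_3V_4| = √((7)² + (24)²) = √625 = 25
|V_4V_1| = √((-8)² + (-15)²) = √289 = 17
Perimeter = 25 + 17 + 25 + 17 = 84.

84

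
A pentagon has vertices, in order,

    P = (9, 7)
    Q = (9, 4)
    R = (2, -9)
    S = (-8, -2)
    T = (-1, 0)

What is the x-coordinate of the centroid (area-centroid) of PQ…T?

Apply the shoelace (surveyor's) formula. First the cross-terms c_i = x_i·y_{i+1} − x_{i+1}·y_i:
  -27, -89, -76, -2, -7  ⇒  2A = -201, A = -100.5.
Then Σ (x_i + x_{i+1})·c_i = -1047, so x̄ = -1047 / (6·(-100.5)) = 349/201.

349/201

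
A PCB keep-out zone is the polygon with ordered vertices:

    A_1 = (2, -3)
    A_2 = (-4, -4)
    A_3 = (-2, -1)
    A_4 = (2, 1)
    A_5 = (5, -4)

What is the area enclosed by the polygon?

22

Apply the shoelace formula: 2A = Σ (x_i·y_{i+1} − x_{i+1}·y_i), indices taken mod 5.
Cross-terms: -20, -4, 0, -13, -7  ⇒  Σ = -44
Area = |Σ|/2 = 22.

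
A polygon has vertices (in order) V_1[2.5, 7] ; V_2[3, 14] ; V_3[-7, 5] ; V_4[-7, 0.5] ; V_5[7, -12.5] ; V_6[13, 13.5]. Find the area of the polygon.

278.375

Σ = (14) + (113) + (31.5) + (84) + (257) + (57.25) = 556.75
Area = |Σ|/2 = 278.375.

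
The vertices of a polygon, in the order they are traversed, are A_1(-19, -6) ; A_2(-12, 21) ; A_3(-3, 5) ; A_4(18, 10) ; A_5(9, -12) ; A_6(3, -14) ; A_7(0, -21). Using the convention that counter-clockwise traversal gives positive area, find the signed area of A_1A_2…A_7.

Apply Gauss's area formula: 2A = Σ (x_i·y_{i+1} − x_{i+1}·y_i), indices taken mod 7.
A_1→A_2: (-19)(21) − (-12)(-6) = -471
A_2→A_3: (-12)(5) − (-3)(21) = 3
A_3→A_4: (-3)(10) − (18)(5) = -120
A_4→A_5: (18)(-12) − (9)(10) = -306
A_5→A_6: (9)(-14) − (3)(-12) = -90
A_6→A_7: (3)(-21) − (0)(-14) = -63
A_7→A_1: (0)(-6) − (-19)(-21) = -399
Σ = -1446
Signed area = Σ/2 = -723 (negative ⇒ clockwise traversal).

-723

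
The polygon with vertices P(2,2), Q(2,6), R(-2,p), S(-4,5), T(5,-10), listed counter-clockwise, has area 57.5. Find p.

10

Write out the shoelace sum; only the two edges meeting at R involve p:
2·Area = [(2·p − (-2)·6) + ((-2)·5 − (-4)·p)] + 53
       = 6·p + 55 = 115
⇒ p = 10.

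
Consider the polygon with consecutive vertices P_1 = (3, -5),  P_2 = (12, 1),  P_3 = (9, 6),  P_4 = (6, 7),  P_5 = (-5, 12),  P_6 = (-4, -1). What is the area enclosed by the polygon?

Apply Gauss's area formula: 2A = Σ (x_i·y_{i+1} − x_{i+1}·y_i), indices taken mod 6.
Cross-terms: 63, 63, 27, 107, 53, 23  ⇒  Σ = 336
Area = |Σ|/2 = 168.

168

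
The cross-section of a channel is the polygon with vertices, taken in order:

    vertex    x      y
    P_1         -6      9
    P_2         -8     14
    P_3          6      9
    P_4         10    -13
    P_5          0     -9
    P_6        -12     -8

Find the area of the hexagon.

345

Cross-terms: -12, -156, -168, -90, -108, -156  ⇒  Σ = -690
Area = |Σ|/2 = 345.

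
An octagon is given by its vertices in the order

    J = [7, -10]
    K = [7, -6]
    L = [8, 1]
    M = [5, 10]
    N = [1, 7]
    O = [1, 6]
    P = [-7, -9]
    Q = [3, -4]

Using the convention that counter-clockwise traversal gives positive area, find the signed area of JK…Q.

Apply the shoelace formula: 2A = Σ (x_i·y_{i+1} − x_{i+1}·y_i), indices taken mod 8.
Cross-terms: 28, 55, 75, 25, -1, 33, 55, -2  ⇒  Σ = 268
Signed area = Σ/2 = 134 (positive ⇒ counter-clockwise traversal).

134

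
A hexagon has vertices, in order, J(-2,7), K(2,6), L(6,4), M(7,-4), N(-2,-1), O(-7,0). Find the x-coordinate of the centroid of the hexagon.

Apply Gauss's area formula. First the cross-terms c_i = x_i·y_{i+1} − x_{i+1}·y_i:
  -26, -28, -52, -15, -7, -49  ⇒  2A = -177, A = -88.5.
Then Σ (x_i + x_{i+1})·c_i = -471, so x̄ = -471 / (6·(-88.5)) = 157/177.

157/177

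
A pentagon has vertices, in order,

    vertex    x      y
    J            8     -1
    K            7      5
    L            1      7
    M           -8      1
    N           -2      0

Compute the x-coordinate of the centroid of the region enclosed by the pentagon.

Apply the shoelace formula. First the cross-terms c_i = x_i·y_{i+1} − x_{i+1}·y_i:
  47, 44, 57, 2, 2  ⇒  2A = 152, A = 76.
Then Σ (x_i + x_{i+1})·c_i = 650, so x̄ = 650 / (6·76) = 325/228.

325/228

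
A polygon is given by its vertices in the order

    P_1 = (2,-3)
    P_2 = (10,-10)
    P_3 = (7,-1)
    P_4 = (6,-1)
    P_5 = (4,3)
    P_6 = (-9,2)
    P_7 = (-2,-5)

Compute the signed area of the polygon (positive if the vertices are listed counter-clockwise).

Apply the surveyor's formula: 2A = Σ (x_i·y_{i+1} − x_{i+1}·y_i), indices taken mod 7.
Σ = (10) + (60) + (-1) + (22) + (35) + (49) + (16) = 191
Signed area = Σ/2 = 95.5 (positive ⇒ counter-clockwise traversal).

95.5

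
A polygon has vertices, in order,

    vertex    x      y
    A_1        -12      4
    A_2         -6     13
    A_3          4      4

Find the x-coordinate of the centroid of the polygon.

Apply the shoelace (surveyor's) formula. First the cross-terms c_i = x_i·y_{i+1} − x_{i+1}·y_i:
  -132, -76, 64  ⇒  2A = -144, A = -72.
Then Σ (x_i + x_{i+1})·c_i = 2016, so x̄ = 2016 / (6·(-72)) = -14/3.

-14/3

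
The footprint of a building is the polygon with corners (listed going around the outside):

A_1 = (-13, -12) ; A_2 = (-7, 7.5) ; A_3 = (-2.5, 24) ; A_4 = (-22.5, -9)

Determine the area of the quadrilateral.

Cross-terms: -181.5, -149.25, 562.5, 153  ⇒  Σ = 384.75
Area = |Σ|/2 = 192.375.

192.375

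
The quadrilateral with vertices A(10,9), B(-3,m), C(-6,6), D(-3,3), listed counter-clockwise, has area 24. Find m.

6

The doubled signed area Σ (x_i y_{i+1} − x_{i+1} y_i) is linear in m.
With m=0 it equals -48; the coefficient of m is 16 (from the two edges through B).
So 16·m + -48 = 2·24 = 48 ⇒ m = 6.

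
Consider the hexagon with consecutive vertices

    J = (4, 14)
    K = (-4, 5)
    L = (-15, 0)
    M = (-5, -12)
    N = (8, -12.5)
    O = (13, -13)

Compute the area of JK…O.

391

Σ = (76) + (75) + (180) + (158.5) + (58.5) + (234) = 782
Area = |Σ|/2 = 391.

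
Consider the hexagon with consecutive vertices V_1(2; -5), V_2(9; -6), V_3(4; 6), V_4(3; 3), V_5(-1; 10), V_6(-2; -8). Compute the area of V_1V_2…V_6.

96

Apply the shoelace formula: 2A = Σ (x_i·y_{i+1} − x_{i+1}·y_i), indices taken mod 6.
Σ = (33) + (78) + (-6) + (33) + (28) + (26) = 192
Area = |Σ|/2 = 96.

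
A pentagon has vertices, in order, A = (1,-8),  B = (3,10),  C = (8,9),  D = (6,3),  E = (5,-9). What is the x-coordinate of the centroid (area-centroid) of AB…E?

604/149

Apply the shoelace (surveyor's) formula. First the cross-terms c_i = x_i·y_{i+1} − x_{i+1}·y_i:
  34, -53, -30, -69, -31  ⇒  2A = -149, A = -74.5.
Then Σ (x_i + x_{i+1})·c_i = -1812, so x̄ = -1812 / (6·(-74.5)) = 604/149.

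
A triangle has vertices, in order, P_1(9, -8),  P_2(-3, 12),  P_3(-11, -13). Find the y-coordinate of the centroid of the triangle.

-3

Apply the shoelace formula. First the cross-terms c_i = x_i·y_{i+1} − x_{i+1}·y_i:
  84, 171, 205  ⇒  2A = 460, A = 230.
Then Σ (y_i + y_{i+1})·c_i = -4140, so ȳ = -4140 / (6·230) = -3.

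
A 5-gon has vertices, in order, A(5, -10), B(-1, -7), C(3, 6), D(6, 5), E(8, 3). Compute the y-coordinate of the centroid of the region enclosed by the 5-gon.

-2

Apply Gauss's area formula. First the cross-terms c_i = x_i·y_{i+1} − x_{i+1}·y_i:
  -45, 15, -21, -22, -95  ⇒  2A = -168, A = -84.
Then Σ (y_i + y_{i+1})·c_i = 1008, so ȳ = 1008 / (6·(-84)) = -2.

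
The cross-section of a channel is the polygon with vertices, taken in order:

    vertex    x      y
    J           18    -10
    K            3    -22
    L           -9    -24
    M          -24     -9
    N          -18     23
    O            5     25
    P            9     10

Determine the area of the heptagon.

1427.5

Cross-terms: -366, -270, -495, -714, -565, -175, -270  ⇒  Σ = -2855
Area = |Σ|/2 = 1427.5.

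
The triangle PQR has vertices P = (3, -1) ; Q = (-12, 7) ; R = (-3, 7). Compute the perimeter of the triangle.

36

|PQ| = √((-15)² + (8)²) = √289 = 17
|QR| = √((9)² + (0)²) = √81 = 9
|RP| = √((6)² + (-8)²) = √100 = 10
Perimeter = 17 + 9 + 10 = 36.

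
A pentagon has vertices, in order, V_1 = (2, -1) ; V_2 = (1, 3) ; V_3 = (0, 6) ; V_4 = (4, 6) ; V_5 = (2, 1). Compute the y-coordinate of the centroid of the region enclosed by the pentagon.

Apply the shoelace (surveyor's) formula. First the cross-terms c_i = x_i·y_{i+1} − x_{i+1}·y_i:
  7, 6, -24, -8, -4  ⇒  2A = -23, A = -11.5.
Then Σ (y_i + y_{i+1})·c_i = -276, so ȳ = -276 / (6·(-11.5)) = 4.

4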